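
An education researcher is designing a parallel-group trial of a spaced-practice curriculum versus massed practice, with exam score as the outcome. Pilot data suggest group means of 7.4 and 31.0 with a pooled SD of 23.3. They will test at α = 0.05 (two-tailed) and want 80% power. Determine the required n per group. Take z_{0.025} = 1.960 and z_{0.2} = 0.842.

Cohen's d = |M₁ − M₂| / SD_pooled = |7.4 − 31.0| / 23.3 = 23.6 / 23.3 = 1.013.
For two independent groups with equal n: n = 2·((z_{α/2} + z_β) / d)².
z_{α/2} + z_β = 1.960 + 0.842 = 2.802.
n = 2 × (2.802 / 1.013)² = 2 × 2.766² = 2 × 7.65 = 15.3.
Round up to the next whole participant.

n = 16 per group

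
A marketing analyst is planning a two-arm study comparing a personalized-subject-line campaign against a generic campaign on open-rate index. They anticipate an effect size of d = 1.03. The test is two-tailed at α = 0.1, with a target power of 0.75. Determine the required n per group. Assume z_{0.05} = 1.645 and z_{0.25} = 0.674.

n = 11 per group

For two independent groups with equal n: n = 2·((z_{α/2} + z_β) / d)².
z_{α/2} + z_β = 1.645 + 0.674 = 2.319.
n = 2 × (2.319 / 1.03)² = 2 × 2.251² = 2 × 5.07 = 10.1.
Round up to the next whole participant.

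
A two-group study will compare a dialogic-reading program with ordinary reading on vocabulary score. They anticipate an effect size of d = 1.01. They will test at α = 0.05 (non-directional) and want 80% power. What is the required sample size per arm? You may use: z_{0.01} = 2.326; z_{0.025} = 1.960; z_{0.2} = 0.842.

For two independent groups with equal n: n = 2·((z_{α/2} + z_β) / d)².
z_{α/2} + z_β = 1.960 + 0.842 = 2.802.
n = 2 × (2.802 / 1.01)² = 2 × 2.774² = 2 × 7.70 = 15.4.
Round up to the next whole participant.

n = 16 per group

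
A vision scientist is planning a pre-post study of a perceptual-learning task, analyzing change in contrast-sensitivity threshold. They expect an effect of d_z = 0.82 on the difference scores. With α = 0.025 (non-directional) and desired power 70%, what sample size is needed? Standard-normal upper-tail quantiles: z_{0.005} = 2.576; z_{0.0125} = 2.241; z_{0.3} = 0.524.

n = 12 pairs

For a paired (one-sample on differences) test: n = ((z_{α/2} + z_β) / d)².
z_{α/2} + z_β = 2.241 + 0.524 = 2.765.
n = (2.765 / 0.82)² = 3.372² = 11.37.
Round up.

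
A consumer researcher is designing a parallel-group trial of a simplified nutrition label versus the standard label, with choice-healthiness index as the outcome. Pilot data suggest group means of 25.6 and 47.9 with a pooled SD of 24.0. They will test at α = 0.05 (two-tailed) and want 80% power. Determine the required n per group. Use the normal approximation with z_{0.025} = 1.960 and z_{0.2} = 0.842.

Cohen's d = |M₁ − M₂| / SD_pooled = |25.6 − 47.9| / 24.0 = 22.3 / 24.0 = 0.929.
For two independent groups with equal n: n = 2·((z_{α/2} + z_β) / d)².
z_{α/2} + z_β = 1.960 + 0.842 = 2.802.
n = 2 × (2.802 / 0.929)² = 2 × 3.016² = 2 × 9.10 = 18.2.
Round up to the next whole participant.

n = 19 per group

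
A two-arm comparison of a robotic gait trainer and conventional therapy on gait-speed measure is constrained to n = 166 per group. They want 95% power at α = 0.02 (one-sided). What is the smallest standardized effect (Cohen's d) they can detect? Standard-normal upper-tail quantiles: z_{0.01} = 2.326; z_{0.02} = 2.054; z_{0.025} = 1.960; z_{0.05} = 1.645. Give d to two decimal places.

d_min ≈ 0.41

For two independent groups of n = 166 each: d_min = (z_{α} + z_β)·√(2/n).
z-sum = 2.054 + 1.645 = 3.699.
d_min = 3.699 × √(2/166) = 3.699 × 0.1098 = 0.406.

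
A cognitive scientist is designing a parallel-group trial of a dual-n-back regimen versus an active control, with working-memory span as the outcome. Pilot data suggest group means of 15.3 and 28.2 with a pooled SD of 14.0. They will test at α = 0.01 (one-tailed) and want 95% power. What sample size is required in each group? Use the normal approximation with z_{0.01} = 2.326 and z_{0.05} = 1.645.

n = 38 per group

Cohen's d = |M₁ − M₂| / SD_pooled = |15.3 − 28.2| / 14.0 = 12.9 / 14.0 = 0.921.
For two independent groups with equal n: n = 2·((z_{α} + z_β) / d)².
z_{α} + z_β = 2.326 + 1.645 = 3.971.
n = 2 × (3.971 / 0.921)² = 2 × 4.312² = 2 × 18.59 = 37.2.
Round up to the next whole participant.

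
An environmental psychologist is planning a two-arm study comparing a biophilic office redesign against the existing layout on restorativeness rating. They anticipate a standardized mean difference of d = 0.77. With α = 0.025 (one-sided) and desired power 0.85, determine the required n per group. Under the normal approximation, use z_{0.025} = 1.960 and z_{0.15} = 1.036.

For two independent groups with equal n: n = 2·((z_{α} + z_β) / d)².
z_{α} + z_β = 1.960 + 1.036 = 2.996.
n = 2 × (2.996 / 0.77)² = 2 × 3.891² = 2 × 15.14 = 30.3.
Round up to the next whole participant.

n = 31 per group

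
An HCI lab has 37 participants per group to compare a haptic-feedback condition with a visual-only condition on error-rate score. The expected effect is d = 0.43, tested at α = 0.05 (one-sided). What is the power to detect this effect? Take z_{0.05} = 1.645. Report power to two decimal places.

power ≈ 0.58

For two equal groups, power = Φ(d·√(n/2) − z_{α}).
d·√(n/2) = 0.43 × √(37/2) = 0.43 × 4.301 = 1.849.
z_β = 1.849 − 1.645 = 0.204.
Power = Φ(0.204) = 0.581.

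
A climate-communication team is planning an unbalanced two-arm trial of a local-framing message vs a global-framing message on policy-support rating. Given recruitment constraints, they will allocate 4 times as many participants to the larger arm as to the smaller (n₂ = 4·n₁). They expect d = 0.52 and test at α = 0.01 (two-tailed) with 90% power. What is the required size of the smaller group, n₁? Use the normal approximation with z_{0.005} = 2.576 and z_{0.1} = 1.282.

n₁ = 69

With allocation ratio k = n₂/n₁ = 4, Var(x̄₁−x̄₂) = σ²(1/n₁ + 1/(k·n₁)) = σ²·(k+1)/(k·n₁).
So n₁ = (1 + 1/k)·((z_{α/2} + z_β)/d)² = 1.250 × (3.858/0.52)².
n₁ = 1.250 × 55.04 = 68.8.
Round up: n₁ = 69, giving n₂ = 4 × 69 = 276.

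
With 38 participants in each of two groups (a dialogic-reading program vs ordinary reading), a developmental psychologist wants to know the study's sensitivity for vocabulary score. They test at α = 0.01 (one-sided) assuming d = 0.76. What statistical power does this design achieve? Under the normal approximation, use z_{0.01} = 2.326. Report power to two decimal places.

For two equal groups, power = Φ(d·√(n/2) − z_{α}).
d·√(n/2) = 0.76 × √(38/2) = 0.76 × 4.359 = 3.313.
z_β = 3.313 − 2.326 = 0.987.
Power = Φ(0.987) = 0.838.

power ≈ 0.84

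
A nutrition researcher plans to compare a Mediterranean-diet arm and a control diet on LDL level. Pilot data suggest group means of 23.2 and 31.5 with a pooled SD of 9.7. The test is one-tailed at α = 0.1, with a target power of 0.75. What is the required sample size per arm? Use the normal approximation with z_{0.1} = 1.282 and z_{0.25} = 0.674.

Cohen's d = |M₁ − M₂| / SD_pooled = |23.2 − 31.5| / 9.7 = 8.3 / 9.7 = 0.856.
For two independent groups with equal n: n = 2·((z_{α} + z_β) / d)².
z_{α} + z_β = 1.282 + 0.674 = 1.956.
n = 2 × (1.956 / 0.856)² = 2 × 2.285² = 2 × 5.22 = 10.4.
Round up to the next whole participant.

n = 11 per group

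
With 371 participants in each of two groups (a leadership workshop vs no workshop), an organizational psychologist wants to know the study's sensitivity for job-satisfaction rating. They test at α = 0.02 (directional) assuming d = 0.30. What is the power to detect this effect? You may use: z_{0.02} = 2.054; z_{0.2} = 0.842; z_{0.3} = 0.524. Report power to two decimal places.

For two equal groups, power = Φ(d·√(n/2) − z_{α}).
d·√(n/2) = 0.30 × √(371/2) = 0.30 × 13.620 = 4.086.
z_β = 4.086 − 2.054 = 2.032.
Power = Φ(2.032) = 0.979.

power ≈ 0.98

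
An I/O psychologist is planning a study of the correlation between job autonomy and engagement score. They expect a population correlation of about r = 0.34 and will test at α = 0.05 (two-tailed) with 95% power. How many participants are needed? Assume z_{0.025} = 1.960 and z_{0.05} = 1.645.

n = 107

Fisher's z: C = ½·ln((1+r)/(1−r)) = ½·ln(2.0303) = 0.3541.
n = ((z_{α/2} + z_β)/C)² + 3.
(1.960 + 1.645) / 0.3541 = 3.605 / 0.3541 = 10.181.
n = 10.181² + 3 = 103.65 + 3 = 106.6.
Round up.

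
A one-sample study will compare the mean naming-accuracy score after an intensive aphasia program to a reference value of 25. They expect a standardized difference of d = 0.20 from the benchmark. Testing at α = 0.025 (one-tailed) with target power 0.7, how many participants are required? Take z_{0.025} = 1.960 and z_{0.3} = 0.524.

For a one-sample test: n = ((z_{α} + z_β) / d)².
z_{α} + z_β = 1.960 + 0.524 = 2.484.
n = (2.484 / 0.20)² = 12.420² = 154.26.
Round up.

n = 155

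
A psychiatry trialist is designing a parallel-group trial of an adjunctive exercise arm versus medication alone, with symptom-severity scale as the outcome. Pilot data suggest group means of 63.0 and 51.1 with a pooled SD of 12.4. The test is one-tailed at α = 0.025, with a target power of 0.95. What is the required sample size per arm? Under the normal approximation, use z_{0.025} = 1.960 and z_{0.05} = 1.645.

Cohen's d = |M₁ − M₂| / SD_pooled = |63.0 − 51.1| / 12.4 = 11.9 / 12.4 = 0.960.
For two independent groups with equal n: n = 2·((z_{α} + z_β) / d)².
z_{α} + z_β = 1.960 + 1.645 = 3.605.
n = 2 × (3.605 / 0.960)² = 2 × 3.755² = 2 × 14.10 = 28.2.
Round up to the next whole participant.

n = 29 per group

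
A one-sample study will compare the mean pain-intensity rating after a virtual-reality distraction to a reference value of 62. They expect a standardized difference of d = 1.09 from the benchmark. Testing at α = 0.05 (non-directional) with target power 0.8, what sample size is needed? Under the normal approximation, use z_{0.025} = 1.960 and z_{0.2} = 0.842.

For a one-sample test: n = ((z_{α/2} + z_β) / d)².
z_{α/2} + z_β = 1.960 + 0.842 = 2.802.
n = (2.802 / 1.09)² = 2.571² = 6.61.
Round up.

n = 7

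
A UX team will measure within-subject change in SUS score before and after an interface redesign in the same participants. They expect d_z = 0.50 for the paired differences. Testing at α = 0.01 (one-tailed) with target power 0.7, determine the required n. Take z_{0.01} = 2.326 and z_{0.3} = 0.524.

For a paired (one-sample on differences) test: n = ((z_{α} + z_β) / d)².
z_{α} + z_β = 2.326 + 0.524 = 2.850.
n = (2.850 / 0.50)² = 5.700² = 32.49.
Round up.

n = 33 pairs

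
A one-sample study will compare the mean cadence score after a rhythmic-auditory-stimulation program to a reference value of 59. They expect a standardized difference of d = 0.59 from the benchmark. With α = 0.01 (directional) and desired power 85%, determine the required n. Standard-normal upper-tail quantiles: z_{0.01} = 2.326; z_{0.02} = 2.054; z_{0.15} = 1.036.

n = 33

For a one-sample test: n = ((z_{α} + z_β) / d)².
z_{α} + z_β = 2.326 + 1.036 = 3.362.
n = (3.362 / 0.59)² = 5.698² = 32.47.
Round up.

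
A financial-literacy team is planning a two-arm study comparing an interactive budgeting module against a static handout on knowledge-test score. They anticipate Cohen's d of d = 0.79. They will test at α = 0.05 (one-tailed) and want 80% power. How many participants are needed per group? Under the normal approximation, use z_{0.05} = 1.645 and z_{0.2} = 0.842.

n = 20 per group

For two independent groups with equal n: n = 2·((z_{α} + z_β) / d)².
z_{α} + z_β = 1.645 + 0.842 = 2.487.
n = 2 × (2.487 / 0.79)² = 2 × 3.148² = 2 × 9.91 = 19.8.
Round up to the next whole participant.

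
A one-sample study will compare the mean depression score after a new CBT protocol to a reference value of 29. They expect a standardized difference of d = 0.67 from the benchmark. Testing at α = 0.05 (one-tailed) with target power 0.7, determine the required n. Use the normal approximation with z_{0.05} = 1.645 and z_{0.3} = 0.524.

n = 11

For a one-sample test: n = ((z_{α} + z_β) / d)².
z_{α} + z_β = 1.645 + 0.524 = 2.169.
n = (2.169 / 0.67)² = 3.237² = 10.48.
Round up.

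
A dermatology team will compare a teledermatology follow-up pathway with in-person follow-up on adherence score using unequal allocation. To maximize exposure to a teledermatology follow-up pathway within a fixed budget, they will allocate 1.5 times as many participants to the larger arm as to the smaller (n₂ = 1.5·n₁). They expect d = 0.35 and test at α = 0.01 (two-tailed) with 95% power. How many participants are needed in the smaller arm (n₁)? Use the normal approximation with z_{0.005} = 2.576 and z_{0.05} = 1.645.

With allocation ratio k = n₂/n₁ = 1.5, Var(x̄₁−x̄₂) = σ²(1/n₁ + 1/(k·n₁)) = σ²·(k+1)/(k·n₁).
So n₁ = (1 + 1/k)·((z_{α/2} + z_β)/d)² = 1.667 × (4.221/0.35)².
n₁ = 1.667 × 145.44 = 242.4.
Round up: n₁ = 243, giving n₂ = ⌈1.5 × 243⌉ = ⌈364.5⌉ = 365.

n₁ = 243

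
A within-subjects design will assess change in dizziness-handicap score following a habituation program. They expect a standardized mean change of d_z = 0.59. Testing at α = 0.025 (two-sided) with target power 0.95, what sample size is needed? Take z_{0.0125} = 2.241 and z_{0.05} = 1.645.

For a paired (one-sample on differences) test: n = ((z_{α/2} + z_β) / d)².
z_{α/2} + z_β = 2.241 + 1.645 = 3.886.
n = (3.886 / 0.59)² = 6.586² = 43.38.
Round up.

n = 44 pairs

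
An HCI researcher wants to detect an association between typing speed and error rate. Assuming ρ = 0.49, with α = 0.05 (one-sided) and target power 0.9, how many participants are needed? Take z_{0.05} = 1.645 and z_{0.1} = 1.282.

n = 33

Fisher's z: C = ½·ln((1+r)/(1−r)) = ½·ln(2.9216) = 0.5361.
n = ((z_{α} + z_β)/C)² + 3.
(1.645 + 1.282) / 0.5361 = 2.927 / 0.5361 = 5.460.
n = 5.460² + 3 = 29.81 + 3 = 32.8.
Round up.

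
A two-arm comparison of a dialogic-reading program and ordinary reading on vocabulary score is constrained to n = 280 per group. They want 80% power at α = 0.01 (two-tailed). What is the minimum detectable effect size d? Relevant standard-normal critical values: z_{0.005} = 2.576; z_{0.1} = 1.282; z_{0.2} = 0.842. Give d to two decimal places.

For two independent groups of n = 280 each: d_min = (z_{α/2} + z_β)·√(2/n).
z-sum = 2.576 + 0.842 = 3.418.
d_min = 3.418 × √(2/280) = 3.418 × 0.0845 = 0.289.

d_min ≈ 0.29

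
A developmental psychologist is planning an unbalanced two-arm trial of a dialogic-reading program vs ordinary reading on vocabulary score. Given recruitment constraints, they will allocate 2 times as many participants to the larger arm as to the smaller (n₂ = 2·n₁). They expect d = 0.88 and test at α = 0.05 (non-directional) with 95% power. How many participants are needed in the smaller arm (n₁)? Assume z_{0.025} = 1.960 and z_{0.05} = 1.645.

n₁ = 26

With allocation ratio k = n₂/n₁ = 2, Var(x̄₁−x̄₂) = σ²(1/n₁ + 1/(k·n₁)) = σ²·(k+1)/(k·n₁).
So n₁ = (1 + 1/k)·((z_{α/2} + z_β)/d)² = 1.500 × (3.605/0.88)².
n₁ = 1.500 × 16.78 = 25.2.
Round up: n₁ = 26, giving n₂ = 2 × 26 = 52.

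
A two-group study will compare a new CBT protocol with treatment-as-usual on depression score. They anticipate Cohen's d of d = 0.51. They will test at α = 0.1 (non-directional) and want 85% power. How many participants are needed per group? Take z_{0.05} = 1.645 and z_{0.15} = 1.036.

For two independent groups with equal n: n = 2·((z_{α/2} + z_β) / d)².
z_{α/2} + z_β = 1.645 + 1.036 = 2.681.
n = 2 × (2.681 / 0.51)² = 2 × 5.257² = 2 × 27.63 = 55.3.
Round up to the next whole participant.

n = 56 per group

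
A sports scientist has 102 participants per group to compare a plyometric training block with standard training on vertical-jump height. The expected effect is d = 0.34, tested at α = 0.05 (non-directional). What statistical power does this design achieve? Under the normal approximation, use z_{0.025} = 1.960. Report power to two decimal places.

For two equal groups, power = Φ(d·√(n/2) − z_{α/2}).
d·√(n/2) = 0.34 × √(102/2) = 0.34 × 7.141 = 2.428.
z_β = 2.428 − 1.960 = 0.468.
Power = Φ(0.468) = 0.680.

power ≈ 0.68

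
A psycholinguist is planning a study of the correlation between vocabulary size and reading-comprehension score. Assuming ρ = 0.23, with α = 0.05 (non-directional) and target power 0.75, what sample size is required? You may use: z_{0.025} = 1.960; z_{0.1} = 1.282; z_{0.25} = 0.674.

Fisher's z: C = ½·ln((1+r)/(1−r)) = ½·ln(1.5974) = 0.2342.
n = ((z_{α/2} + z_β)/C)² + 3.
(1.960 + 0.674) / 0.2342 = 2.634 / 0.2342 = 11.247.
n = 11.247² + 3 = 126.49 + 3 = 129.5.
Round up.

n = 130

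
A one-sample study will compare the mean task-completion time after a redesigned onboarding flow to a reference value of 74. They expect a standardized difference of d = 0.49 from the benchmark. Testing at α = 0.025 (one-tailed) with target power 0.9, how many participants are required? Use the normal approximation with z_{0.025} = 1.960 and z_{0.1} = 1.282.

n = 44

For a one-sample test: n = ((z_{α} + z_β) / d)².
z_{α} + z_β = 1.960 + 1.282 = 3.242.
n = (3.242 / 0.49)² = 6.616² = 43.78.
Round up.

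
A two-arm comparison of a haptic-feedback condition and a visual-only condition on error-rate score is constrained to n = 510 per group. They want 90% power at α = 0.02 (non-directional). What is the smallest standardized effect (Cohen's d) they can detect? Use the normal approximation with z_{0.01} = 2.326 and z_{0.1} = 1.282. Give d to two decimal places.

For two independent groups of n = 510 each: d_min = (z_{α/2} + z_β)·√(2/n).
z-sum = 2.326 + 1.282 = 3.608.
d_min = 3.608 × √(2/510) = 3.608 × 0.0626 = 0.226.

d_min ≈ 0.23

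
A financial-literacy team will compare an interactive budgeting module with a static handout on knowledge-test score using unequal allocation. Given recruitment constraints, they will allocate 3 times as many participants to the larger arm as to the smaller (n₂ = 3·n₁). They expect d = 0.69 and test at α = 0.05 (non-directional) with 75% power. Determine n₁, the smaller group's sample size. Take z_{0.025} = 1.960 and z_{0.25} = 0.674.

With allocation ratio k = n₂/n₁ = 3, Var(x̄₁−x̄₂) = σ²(1/n₁ + 1/(k·n₁)) = σ²·(k+1)/(k·n₁).
So n₁ = (1 + 1/k)·((z_{α/2} + z_β)/d)² = 1.333 × (2.634/0.69)².
n₁ = 1.333 × 14.57 = 19.4.
Round up: n₁ = 20, giving n₂ = 3 × 20 = 60.

n₁ = 20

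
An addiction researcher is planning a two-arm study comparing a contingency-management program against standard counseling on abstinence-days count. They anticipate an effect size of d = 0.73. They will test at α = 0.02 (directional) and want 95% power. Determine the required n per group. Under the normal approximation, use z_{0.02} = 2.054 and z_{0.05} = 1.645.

For two independent groups with equal n: n = 2·((z_{α} + z_β) / d)².
z_{α} + z_β = 2.054 + 1.645 = 3.699.
n = 2 × (3.699 / 0.73)² = 2 × 5.067² = 2 × 25.68 = 51.4.
Round up to the next whole participant.

n = 52 per group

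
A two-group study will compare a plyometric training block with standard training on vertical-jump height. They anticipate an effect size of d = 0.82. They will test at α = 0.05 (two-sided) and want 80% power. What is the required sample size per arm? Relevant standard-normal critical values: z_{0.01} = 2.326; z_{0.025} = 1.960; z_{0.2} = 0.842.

For two independent groups with equal n: n = 2·((z_{α/2} + z_β) / d)².
z_{α/2} + z_β = 1.960 + 0.842 = 2.802.
n = 2 × (2.802 / 0.82)² = 2 × 3.417² = 2 × 11.68 = 23.4.
Round up to the next whole participant.

n = 24 per group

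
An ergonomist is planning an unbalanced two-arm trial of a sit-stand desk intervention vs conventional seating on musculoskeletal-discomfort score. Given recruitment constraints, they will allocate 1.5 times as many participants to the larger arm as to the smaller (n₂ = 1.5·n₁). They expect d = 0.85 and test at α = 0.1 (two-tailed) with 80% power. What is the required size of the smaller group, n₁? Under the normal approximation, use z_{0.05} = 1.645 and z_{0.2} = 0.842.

With allocation ratio k = n₂/n₁ = 1.5, Var(x̄₁−x̄₂) = σ²(1/n₁ + 1/(k·n₁)) = σ²·(k+1)/(k·n₁).
So n₁ = (1 + 1/k)·((z_{α/2} + z_β)/d)² = 1.667 × (2.487/0.85)².
n₁ = 1.667 × 8.56 = 14.3.
Round up: n₁ = 15, giving n₂ = ⌈1.5 × 15⌉ = ⌈22.5⌉ = 23.

n₁ = 15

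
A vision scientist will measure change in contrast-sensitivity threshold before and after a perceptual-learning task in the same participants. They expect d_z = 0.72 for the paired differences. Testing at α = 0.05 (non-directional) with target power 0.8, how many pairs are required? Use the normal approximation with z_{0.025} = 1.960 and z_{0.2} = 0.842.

For a paired (one-sample on differences) test: n = ((z_{α/2} + z_β) / d)².
z_{α/2} + z_β = 1.960 + 0.842 = 2.802.
n = (2.802 / 0.72)² = 3.892² = 15.15.
Round up.

n = 16 pairs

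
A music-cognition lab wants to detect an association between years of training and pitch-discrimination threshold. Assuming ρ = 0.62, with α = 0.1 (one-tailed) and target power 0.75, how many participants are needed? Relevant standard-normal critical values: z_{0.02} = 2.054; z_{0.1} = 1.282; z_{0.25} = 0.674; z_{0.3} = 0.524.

n = 11

Fisher's z: C = ½·ln((1+r)/(1−r)) = ½·ln(4.2632) = 0.7250.
n = ((z_{α} + z_β)/C)² + 3.
(1.282 + 0.674) / 0.7250 = 1.956 / 0.7250 = 2.698.
n = 2.698² + 3 = 7.28 + 3 = 10.3.
Round up.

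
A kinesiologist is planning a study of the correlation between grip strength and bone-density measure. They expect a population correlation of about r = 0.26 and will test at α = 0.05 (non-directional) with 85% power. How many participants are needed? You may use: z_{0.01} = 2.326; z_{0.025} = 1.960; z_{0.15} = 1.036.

n = 130

Fisher's z: C = ½·ln((1+r)/(1−r)) = ½·ln(1.7027) = 0.2661.
n = ((z_{α/2} + z_β)/C)² + 3.
(1.960 + 1.036) / 0.2661 = 2.996 / 0.2661 = 11.259.
n = 11.259² + 3 = 126.76 + 3 = 129.8.
Round up.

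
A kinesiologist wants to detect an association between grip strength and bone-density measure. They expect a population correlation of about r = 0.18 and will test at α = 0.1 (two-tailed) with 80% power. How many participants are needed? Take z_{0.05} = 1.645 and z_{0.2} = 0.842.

Fisher's z: C = ½·ln((1+r)/(1−r)) = ½·ln(1.4390) = 0.1820.
n = ((z_{α/2} + z_β)/C)² + 3.
(1.645 + 0.842) / 0.1820 = 2.487 / 0.1820 = 13.665.
n = 13.665² + 3 = 186.73 + 3 = 189.7.
Round up.

n = 190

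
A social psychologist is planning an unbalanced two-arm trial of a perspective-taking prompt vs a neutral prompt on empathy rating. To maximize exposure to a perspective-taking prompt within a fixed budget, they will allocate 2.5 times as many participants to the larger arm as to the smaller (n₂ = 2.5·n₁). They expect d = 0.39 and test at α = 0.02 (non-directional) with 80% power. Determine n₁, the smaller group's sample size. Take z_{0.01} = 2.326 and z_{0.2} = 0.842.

n₁ = 93

With allocation ratio k = n₂/n₁ = 2.5, Var(x̄₁−x̄₂) = σ²(1/n₁ + 1/(k·n₁)) = σ²·(k+1)/(k·n₁).
So n₁ = (1 + 1/k)·((z_{α/2} + z_β)/d)² = 1.400 × (3.168/0.39)².
n₁ = 1.400 × 65.98 = 92.4.
Round up: n₁ = 93, giving n₂ = ⌈2.5 × 93⌉ = ⌈232.5⌉ = 233.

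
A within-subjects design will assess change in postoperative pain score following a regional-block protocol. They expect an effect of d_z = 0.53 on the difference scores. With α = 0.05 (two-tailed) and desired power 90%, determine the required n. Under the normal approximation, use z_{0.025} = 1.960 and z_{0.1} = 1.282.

For a paired (one-sample on differences) test: n = ((z_{α/2} + z_β) / d)².
z_{α/2} + z_β = 1.960 + 1.282 = 3.242.
n = (3.242 / 0.53)² = 6.117² = 37.42.
Round up.

n = 38 pairs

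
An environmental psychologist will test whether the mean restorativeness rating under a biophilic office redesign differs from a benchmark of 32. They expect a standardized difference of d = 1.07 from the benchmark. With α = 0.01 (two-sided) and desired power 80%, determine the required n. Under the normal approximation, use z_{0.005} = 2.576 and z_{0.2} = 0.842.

For a one-sample test: n = ((z_{α/2} + z_β) / d)².
z_{α/2} + z_β = 2.576 + 0.842 = 3.418.
n = (3.418 / 1.07)² = 3.194² = 10.20.
Round up.

n = 11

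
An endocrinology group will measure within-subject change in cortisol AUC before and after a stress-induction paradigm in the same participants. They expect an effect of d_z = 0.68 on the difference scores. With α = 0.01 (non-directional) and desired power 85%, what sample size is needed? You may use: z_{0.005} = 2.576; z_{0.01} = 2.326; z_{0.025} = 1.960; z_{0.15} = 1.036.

n = 29 pairs

For a paired (one-sample on differences) test: n = ((z_{α/2} + z_β) / d)².
z_{α/2} + z_β = 2.576 + 1.036 = 3.612.
n = (3.612 / 0.68)² = 5.312² = 28.21.
Round up.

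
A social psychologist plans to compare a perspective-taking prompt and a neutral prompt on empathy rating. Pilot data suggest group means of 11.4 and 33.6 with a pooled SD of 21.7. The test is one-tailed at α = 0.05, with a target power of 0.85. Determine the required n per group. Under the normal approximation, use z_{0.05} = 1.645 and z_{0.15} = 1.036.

n = 14 per group

Cohen's d = |M₁ − M₂| / SD_pooled = |11.4 − 33.6| / 21.7 = 22.2 / 21.7 = 1.023.
For two independent groups with equal n: n = 2·((z_{α} + z_β) / d)².
z_{α} + z_β = 1.645 + 1.036 = 2.681.
n = 2 × (2.681 / 1.023)² = 2 × 2.621² = 2 × 6.87 = 13.7.
Round up to the next whole participant.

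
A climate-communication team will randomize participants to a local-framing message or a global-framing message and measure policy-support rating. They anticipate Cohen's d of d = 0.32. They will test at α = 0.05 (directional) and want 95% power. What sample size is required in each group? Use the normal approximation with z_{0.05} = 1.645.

For two independent groups with equal n: n = 2·((z_{α} + z_β) / d)².
z_{α} + z_β = 1.645 + 1.645 = 3.290.
n = 2 × (3.290 / 0.32)² = 2 × 10.281² = 2 × 105.70 = 211.4.
Round up to the next whole participant.

n = 212 per group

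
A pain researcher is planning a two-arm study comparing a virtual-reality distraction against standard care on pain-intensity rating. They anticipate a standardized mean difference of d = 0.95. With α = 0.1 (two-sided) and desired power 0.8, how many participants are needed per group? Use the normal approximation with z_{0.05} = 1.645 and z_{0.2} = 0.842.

For two independent groups with equal n: n = 2·((z_{α/2} + z_β) / d)².
z_{α/2} + z_β = 1.645 + 0.842 = 2.487.
n = 2 × (2.487 / 0.95)² = 2 × 2.618² = 2 × 6.85 = 13.7.
Round up to the next whole participant.

n = 14 per group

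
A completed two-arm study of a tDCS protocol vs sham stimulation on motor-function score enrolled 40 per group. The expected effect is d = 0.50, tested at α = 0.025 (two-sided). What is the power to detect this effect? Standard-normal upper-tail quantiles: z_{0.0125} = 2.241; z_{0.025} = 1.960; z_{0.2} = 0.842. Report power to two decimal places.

power ≈ 0.50

For two equal groups, power = Φ(d·√(n/2) − z_{α/2}).
d·√(n/2) = 0.50 × √(40/2) = 0.50 × 4.472 = 2.236.
z_β = 2.236 − 2.241 = -0.005.
Power = Φ(-0.005) = 0.498.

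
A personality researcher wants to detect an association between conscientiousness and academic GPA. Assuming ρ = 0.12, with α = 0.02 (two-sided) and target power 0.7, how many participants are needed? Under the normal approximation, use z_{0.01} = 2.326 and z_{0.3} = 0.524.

n = 562

Fisher's z: C = ½·ln((1+r)/(1−r)) = ½·ln(1.2727) = 0.1206.
n = ((z_{α/2} + z_β)/C)² + 3.
(2.326 + 0.524) / 0.1206 = 2.850 / 0.1206 = 23.632.
n = 23.632² + 3 = 558.46 + 3 = 561.5.
Round up.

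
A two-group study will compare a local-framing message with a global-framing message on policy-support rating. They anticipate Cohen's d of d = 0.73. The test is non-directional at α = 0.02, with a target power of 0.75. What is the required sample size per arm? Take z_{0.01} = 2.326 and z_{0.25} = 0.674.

For two independent groups with equal n: n = 2·((z_{α/2} + z_β) / d)².
z_{α/2} + z_β = 2.326 + 0.674 = 3.000.
n = 2 × (3.000 / 0.73)² = 2 × 4.110² = 2 × 16.89 = 33.8.
Round up to the next whole participant.

n = 34 per group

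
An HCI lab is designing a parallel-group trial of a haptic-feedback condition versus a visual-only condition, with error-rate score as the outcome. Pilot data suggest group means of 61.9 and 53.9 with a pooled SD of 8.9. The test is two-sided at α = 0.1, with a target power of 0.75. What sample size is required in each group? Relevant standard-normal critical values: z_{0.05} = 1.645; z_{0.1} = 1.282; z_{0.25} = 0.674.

n = 14 per group

Cohen's d = |M₁ − M₂| / SD_pooled = |61.9 − 53.9| / 8.9 = 8.0 / 8.9 = 0.899.
For two independent groups with equal n: n = 2·((z_{α/2} + z_β) / d)².
z_{α/2} + z_β = 1.645 + 0.674 = 2.319.
n = 2 × (2.319 / 0.899)² = 2 × 2.580² = 2 × 6.65 = 13.3.
Round up to the next whole participant.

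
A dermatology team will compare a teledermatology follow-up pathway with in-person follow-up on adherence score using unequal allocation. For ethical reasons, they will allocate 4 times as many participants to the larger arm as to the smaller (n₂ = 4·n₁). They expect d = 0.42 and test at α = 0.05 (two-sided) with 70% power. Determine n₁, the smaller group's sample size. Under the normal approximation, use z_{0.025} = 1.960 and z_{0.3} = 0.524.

n₁ = 44

With allocation ratio k = n₂/n₁ = 4, Var(x̄₁−x̄₂) = σ²(1/n₁ + 1/(k·n₁)) = σ²·(k+1)/(k·n₁).
So n₁ = (1 + 1/k)·((z_{α/2} + z_β)/d)² = 1.250 × (2.484/0.42)².
n₁ = 1.250 × 34.98 = 43.7.
Round up: n₁ = 44, giving n₂ = 4 × 44 = 176.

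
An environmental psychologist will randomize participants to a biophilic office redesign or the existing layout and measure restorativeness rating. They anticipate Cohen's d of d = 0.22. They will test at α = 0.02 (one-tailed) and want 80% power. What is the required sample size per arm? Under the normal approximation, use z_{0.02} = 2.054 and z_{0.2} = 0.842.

n = 347 per group

For two independent groups with equal n: n = 2·((z_{α} + z_β) / d)².
z_{α} + z_β = 2.054 + 0.842 = 2.896.
n = 2 × (2.896 / 0.22)² = 2 × 13.164² = 2 × 173.28 = 346.6.
Round up to the next whole participant.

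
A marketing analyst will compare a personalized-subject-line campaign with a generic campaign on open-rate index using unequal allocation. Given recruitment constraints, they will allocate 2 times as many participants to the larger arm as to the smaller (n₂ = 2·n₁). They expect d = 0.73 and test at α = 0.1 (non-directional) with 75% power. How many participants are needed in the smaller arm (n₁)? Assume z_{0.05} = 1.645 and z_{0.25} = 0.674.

With allocation ratio k = n₂/n₁ = 2, Var(x̄₁−x̄₂) = σ²(1/n₁ + 1/(k·n₁)) = σ²·(k+1)/(k·n₁).
So n₁ = (1 + 1/k)·((z_{α/2} + z_β)/d)² = 1.500 × (2.319/0.73)².
n₁ = 1.500 × 10.09 = 15.1.
Round up: n₁ = 16, giving n₂ = 2 × 16 = 32.

n₁ = 16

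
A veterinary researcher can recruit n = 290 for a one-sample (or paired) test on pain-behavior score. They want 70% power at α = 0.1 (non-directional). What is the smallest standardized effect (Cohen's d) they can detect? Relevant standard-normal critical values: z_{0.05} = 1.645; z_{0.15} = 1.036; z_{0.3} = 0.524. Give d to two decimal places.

For a single sample (or paired design) of n = 290: d_min = (z_{α/2} + z_β)/√n.
z-sum = 1.645 + 0.524 = 2.169.
d_min = 2.169 / √290 = 2.169 / 17.029 = 0.127.

d_min ≈ 0.13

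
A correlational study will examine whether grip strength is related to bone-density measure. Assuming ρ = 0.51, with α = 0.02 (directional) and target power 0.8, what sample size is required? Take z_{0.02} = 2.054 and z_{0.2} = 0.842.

Fisher's z: C = ½·ln((1+r)/(1−r)) = ½·ln(3.0816) = 0.5627.
n = ((z_{α} + z_β)/C)² + 3.
(2.054 + 0.842) / 0.5627 = 2.896 / 0.5627 = 5.147.
n = 5.147² + 3 = 26.49 + 3 = 29.5.
Round up.

n = 30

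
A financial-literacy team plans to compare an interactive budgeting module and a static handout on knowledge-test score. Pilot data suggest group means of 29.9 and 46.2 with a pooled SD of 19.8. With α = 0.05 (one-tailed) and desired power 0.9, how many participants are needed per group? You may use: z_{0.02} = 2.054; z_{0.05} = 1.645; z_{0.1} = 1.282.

Cohen's d = |M₁ − M₂| / SD_pooled = |29.9 − 46.2| / 19.8 = 16.3 / 19.8 = 0.823.
For two independent groups with equal n: n = 2·((z_{α} + z_β) / d)².
z_{α} + z_β = 1.645 + 1.282 = 2.927.
n = 2 × (2.927 / 0.823)² = 2 × 3.557² = 2 × 12.65 = 25.3.
Round up to the next whole participant.

n = 26 per group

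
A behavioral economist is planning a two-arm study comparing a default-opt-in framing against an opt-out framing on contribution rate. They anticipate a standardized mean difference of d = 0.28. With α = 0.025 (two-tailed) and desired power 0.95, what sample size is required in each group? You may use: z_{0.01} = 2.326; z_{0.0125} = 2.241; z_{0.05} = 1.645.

n = 386 per group

For two independent groups with equal n: n = 2·((z_{α/2} + z_β) / d)².
z_{α/2} + z_β = 2.241 + 1.645 = 3.886.
n = 2 × (3.886 / 0.28)² = 2 × 13.879² = 2 × 192.61 = 385.2.
Round up to the next whole participant.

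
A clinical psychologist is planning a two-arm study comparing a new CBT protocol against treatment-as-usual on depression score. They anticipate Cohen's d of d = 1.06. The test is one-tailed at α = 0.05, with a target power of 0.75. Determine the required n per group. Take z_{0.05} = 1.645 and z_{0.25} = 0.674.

For two independent groups with equal n: n = 2·((z_{α} + z_β) / d)².
z_{α} + z_β = 1.645 + 0.674 = 2.319.
n = 2 × (2.319 / 1.06)² = 2 × 2.188² = 2 × 4.79 = 9.6.
Round up to the next whole participant.

n = 10 per group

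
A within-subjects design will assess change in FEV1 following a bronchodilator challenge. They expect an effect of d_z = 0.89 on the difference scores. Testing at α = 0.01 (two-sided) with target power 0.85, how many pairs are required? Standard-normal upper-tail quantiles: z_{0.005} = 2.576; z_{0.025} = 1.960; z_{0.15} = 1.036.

For a paired (one-sample on differences) test: n = ((z_{α/2} + z_β) / d)².
z_{α/2} + z_β = 2.576 + 1.036 = 3.612.
n = (3.612 / 0.89)² = 4.058² = 16.47.
Round up.

n = 17 pairs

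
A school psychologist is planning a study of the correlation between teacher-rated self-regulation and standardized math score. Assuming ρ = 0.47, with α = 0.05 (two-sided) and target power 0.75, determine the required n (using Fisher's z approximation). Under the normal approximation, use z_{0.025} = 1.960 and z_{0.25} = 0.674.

Fisher's z: C = ½·ln((1+r)/(1−r)) = ½·ln(2.7736) = 0.5101.
n = ((z_{α/2} + z_β)/C)² + 3.
(1.960 + 0.674) / 0.5101 = 2.634 / 0.5101 = 5.164.
n = 5.164² + 3 = 26.66 + 3 = 29.7.
Round up.

n = 30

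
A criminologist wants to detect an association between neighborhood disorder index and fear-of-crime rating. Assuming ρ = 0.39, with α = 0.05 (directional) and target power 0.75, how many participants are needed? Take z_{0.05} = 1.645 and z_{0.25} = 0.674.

Fisher's z: C = ½·ln((1+r)/(1−r)) = ½·ln(2.2787) = 0.4118.
n = ((z_{α} + z_β)/C)² + 3.
(1.645 + 0.674) / 0.4118 = 2.319 / 0.4118 = 5.631.
n = 5.631² + 3 = 31.71 + 3 = 34.7.
Round up.

n = 35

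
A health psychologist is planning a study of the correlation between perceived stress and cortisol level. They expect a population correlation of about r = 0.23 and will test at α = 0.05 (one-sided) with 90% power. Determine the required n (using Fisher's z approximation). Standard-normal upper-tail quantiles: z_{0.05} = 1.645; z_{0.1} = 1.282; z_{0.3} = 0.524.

Fisher's z: C = ½·ln((1+r)/(1−r)) = ½·ln(1.5974) = 0.2342.
n = ((z_{α} + z_β)/C)² + 3.
(1.645 + 1.282) / 0.2342 = 2.927 / 0.2342 = 12.498.
n = 12.498² + 3 = 156.20 + 3 = 159.2.
Round up.

n = 160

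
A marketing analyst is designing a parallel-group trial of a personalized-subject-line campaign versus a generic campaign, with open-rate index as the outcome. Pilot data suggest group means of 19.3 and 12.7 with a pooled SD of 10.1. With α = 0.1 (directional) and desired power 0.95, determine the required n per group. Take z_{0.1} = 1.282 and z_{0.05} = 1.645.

n = 41 per group

Cohen's d = |M₁ − M₂| / SD_pooled = |19.3 − 12.7| / 10.1 = 6.6 / 10.1 = 0.653.
For two independent groups with equal n: n = 2·((z_{α} + z_β) / d)².
z_{α} + z_β = 1.282 + 1.645 = 2.927.
n = 2 × (2.927 / 0.653)² = 2 × 4.482² = 2 × 20.09 = 40.2.
Round up to the next whole participant.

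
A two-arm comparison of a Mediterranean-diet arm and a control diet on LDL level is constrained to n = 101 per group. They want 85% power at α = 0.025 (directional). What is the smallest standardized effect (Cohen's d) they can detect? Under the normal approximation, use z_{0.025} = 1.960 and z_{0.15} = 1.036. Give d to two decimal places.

For two independent groups of n = 101 each: d_min = (z_{α} + z_β)·√(2/n).
z-sum = 1.960 + 1.036 = 2.996.
d_min = 2.996 × √(2/101) = 2.996 × 0.1407 = 0.422.

d_min ≈ 0.42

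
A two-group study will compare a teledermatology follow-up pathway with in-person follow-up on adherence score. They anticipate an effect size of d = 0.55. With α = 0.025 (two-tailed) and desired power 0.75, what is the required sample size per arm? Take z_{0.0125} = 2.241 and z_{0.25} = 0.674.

For two independent groups with equal n: n = 2·((z_{α/2} + z_β) / d)².
z_{α/2} + z_β = 2.241 + 0.674 = 2.915.
n = 2 × (2.915 / 0.55)² = 2 × 5.300² = 2 × 28.09 = 56.2.
Round up to the next whole participant.

n = 57 per group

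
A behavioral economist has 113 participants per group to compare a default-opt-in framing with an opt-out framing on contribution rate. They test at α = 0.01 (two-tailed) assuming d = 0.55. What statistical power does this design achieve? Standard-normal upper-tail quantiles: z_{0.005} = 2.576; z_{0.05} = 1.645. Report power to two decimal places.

power ≈ 0.94

For two equal groups, power = Φ(d·√(n/2) − z_{α/2}).
d·√(n/2) = 0.55 × √(113/2) = 0.55 × 7.517 = 4.134.
z_β = 4.134 − 2.576 = 1.558.
Power = Φ(1.558) = 0.940.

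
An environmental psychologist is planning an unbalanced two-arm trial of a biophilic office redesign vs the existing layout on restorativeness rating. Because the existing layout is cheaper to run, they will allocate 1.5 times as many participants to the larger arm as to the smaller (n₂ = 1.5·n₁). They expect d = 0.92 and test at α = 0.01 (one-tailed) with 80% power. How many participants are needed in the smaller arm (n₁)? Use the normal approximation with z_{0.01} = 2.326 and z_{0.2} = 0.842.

n₁ = 20

With allocation ratio k = n₂/n₁ = 1.5, Var(x̄₁−x̄₂) = σ²(1/n₁ + 1/(k·n₁)) = σ²·(k+1)/(k·n₁).
So n₁ = (1 + 1/k)·((z_{α} + z_β)/d)² = 1.667 × (3.168/0.92)².
n₁ = 1.667 × 11.86 = 19.8.
Round up: n₁ = 20, giving n₂ = 1.5 × 20 = 30.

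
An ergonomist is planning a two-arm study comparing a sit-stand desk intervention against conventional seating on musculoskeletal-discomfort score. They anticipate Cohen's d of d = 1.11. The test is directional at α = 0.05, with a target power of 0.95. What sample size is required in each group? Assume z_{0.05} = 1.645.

For two independent groups with equal n: n = 2·((z_{α} + z_β) / d)².
z_{α} + z_β = 1.645 + 1.645 = 3.290.
n = 2 × (3.290 / 1.11)² = 2 × 2.964² = 2 × 8.79 = 17.6.
Round up to the next whole participant.

n = 18 per group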